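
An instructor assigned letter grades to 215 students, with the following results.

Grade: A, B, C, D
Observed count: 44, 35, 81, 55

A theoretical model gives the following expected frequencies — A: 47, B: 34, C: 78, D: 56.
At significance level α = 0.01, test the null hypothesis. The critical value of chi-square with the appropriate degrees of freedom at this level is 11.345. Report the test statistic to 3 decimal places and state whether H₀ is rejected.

cat         O        E   (O−E)²/E
A          44       47     0.1915
B          35       34     0.0294
C          81       78     0.1154
D          55       56     0.0179
Sum = 0.354
df = 3. Since 0.354 < 11.345, we do not reject H₀.

0.354; do not reject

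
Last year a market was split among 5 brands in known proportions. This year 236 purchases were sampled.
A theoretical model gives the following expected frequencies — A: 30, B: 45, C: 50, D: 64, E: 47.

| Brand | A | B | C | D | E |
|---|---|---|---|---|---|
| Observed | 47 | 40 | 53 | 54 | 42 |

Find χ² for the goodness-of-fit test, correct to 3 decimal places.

A: (47 − 30)²/30 = 289/30 = 9.6333
B: (40 − 45)²/45 = 25/45 = 0.5556
C: (53 − 50)²/50 = 9/50 = 0.1800
D: (54 − 64)²/64 = 100/64 = 1.5625
E: (42 − 47)²/47 = 25/47 = 0.5319
Sum = 12.463

12.463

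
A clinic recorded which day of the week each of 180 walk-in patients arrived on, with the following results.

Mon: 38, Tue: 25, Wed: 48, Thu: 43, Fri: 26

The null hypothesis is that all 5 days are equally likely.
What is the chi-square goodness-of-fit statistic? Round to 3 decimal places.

11.611

Under H₀ each category has probability 1/5, so each expected count is 180/5 = 36.
Mon: (38 − 36)²/36 = 4/36 = 0.1111
Tue: (25 − 36)²/36 = 121/36 = 3.3611
Wed: (48 − 36)²/36 = 144/36 = 4.0000
Thu: (43 − 36)²/36 = 49/36 = 1.3611
Fri: (26 − 36)²/36 = 100/36 = 2.7778
Sum = 11.611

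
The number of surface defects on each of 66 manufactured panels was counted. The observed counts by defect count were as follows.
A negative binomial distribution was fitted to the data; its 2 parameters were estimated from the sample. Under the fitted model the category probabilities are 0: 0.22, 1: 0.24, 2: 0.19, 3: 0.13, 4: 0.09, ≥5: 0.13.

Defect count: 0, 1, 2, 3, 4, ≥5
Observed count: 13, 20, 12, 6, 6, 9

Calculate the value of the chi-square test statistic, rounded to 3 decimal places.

Expected counts E_i = n·p_i: 66×0.22 = 14.52, 66×0.24 = 15.84, 66×0.19 = 12.54, 66×0.13 = 8.58, 66×0.09 = 5.94, 66×0.13 = 8.58.
cat         O        E   (O−E)²/E
0          13    14.52     0.1591
1          20    15.84     1.0925
2          12    12.54     0.0233
3           6     8.58     0.7758
4           6     5.94     0.0006
≥5          9     8.58     0.0206
Sum = 2.072

2.072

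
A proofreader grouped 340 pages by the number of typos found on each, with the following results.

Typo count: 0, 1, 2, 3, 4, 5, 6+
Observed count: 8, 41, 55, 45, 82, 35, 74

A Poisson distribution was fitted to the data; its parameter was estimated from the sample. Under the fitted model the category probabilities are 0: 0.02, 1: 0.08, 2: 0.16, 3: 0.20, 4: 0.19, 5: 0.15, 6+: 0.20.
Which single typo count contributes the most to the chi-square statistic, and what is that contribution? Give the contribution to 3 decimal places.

3, 7.779

Expected counts E_i = n·p_i: 340×0.02 = 6.8, 340×0.08 = 27.2, 340×0.16 = 54.4, 340×0.20 = 68, 340×0.19 = 64.6, 340×0.15 = 51, 340×0.20 = 68.
cat         O        E   (O−E)²/E
0           8      6.8     0.2118
1          41     27.2     7.0015
2          55     54.4     0.0066
3          45       68     7.7794
4          82     64.6     4.6867
5          35       51     5.0196
6+         74       68     0.5294
The largest term is for 3: 7.779.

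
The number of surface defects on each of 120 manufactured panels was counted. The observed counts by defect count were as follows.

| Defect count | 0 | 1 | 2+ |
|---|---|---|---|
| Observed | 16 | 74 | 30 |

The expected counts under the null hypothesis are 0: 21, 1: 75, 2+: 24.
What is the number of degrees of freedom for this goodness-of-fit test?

2

There are k = 3 categories and no parameters were estimated from the data, so df = 3 − 1 = 2.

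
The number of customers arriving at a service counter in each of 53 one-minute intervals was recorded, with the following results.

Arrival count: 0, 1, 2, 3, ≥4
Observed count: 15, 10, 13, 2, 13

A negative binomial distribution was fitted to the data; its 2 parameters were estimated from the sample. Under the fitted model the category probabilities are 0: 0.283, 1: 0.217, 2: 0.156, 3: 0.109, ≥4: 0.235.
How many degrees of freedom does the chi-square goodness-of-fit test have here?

2

There are k = 5 categories and 2 parameters estimated from the data, so df = 5 − 1 − 2 = 2.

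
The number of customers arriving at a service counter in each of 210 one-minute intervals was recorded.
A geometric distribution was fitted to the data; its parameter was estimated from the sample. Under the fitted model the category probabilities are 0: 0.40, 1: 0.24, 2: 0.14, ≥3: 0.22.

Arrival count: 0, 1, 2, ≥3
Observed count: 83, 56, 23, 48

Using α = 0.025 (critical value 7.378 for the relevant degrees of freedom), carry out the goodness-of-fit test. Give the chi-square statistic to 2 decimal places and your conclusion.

Expected counts E_i = n·p_i: 210×0.40 = 84, 210×0.24 = 50.4, 210×0.14 = 29.4, 210×0.22 = 46.2.
cat         O        E   (O−E)²/E
0          83       84      0.012
1          56     50.4      0.622
2          23     29.4      1.393
≥3         48     46.2      0.070
Sum = 2.10
df = 2. Since 2.10 < 7.378, we do not reject H₀.

2.10; do not reject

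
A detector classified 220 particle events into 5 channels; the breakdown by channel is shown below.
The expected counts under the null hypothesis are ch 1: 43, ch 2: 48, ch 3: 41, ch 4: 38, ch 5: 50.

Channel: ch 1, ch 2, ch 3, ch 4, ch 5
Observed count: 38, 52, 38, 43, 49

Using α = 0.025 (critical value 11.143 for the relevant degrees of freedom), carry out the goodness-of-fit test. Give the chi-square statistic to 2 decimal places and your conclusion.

1.81; do not reject

cat         O        E   (O−E)²/E
ch 1       38       43      0.581
ch 2       52       48      0.333
ch 3       38       41      0.220
ch 4       43       38      0.658
ch 5       49       50      0.020
Sum = 1.81
df = 4. Since 1.81 < 11.143, we do not reject H₀.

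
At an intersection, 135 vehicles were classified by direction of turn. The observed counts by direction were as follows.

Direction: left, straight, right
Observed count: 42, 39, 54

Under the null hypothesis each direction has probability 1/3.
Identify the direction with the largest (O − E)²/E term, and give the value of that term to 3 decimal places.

Under H₀ each category has probability 1/3, so each expected count is 135/3 = 45.
χ² = (42−45)²/45 + (39−45)²/45 + (54−45)²/45
   = 0.2000 + 0.8000 + 1.8000
The largest term is for right: 1.800.

right, 1.800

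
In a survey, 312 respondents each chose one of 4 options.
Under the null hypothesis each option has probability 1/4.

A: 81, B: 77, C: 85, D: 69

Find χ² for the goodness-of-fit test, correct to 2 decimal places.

1.79

Under H₀ each category has probability 1/4, so each expected count is 312/4 = 78.
A: (81 − 78)²/78 = 9/78 = 0.115
B: (77 − 78)²/78 = 1/78 = 0.013
C: (85 − 78)²/78 = 49/78 = 0.628
D: (69 − 78)²/78 = 81/78 = 1.038
Sum = 1.79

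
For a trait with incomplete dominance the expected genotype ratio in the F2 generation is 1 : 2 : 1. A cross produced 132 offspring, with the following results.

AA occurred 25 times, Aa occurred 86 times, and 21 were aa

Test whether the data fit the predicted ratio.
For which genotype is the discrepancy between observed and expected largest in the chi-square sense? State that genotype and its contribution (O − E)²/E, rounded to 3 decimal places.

Aa, 6.061

Ratio total = 4. Expected counts: 132×1/4 = 33, 132×2/4 = 66, 132×1/4 = 33.
AA: (25 − 33)²/33 = 64/33 = 1.9394
Aa: (86 − 66)²/66 = 400/66 = 6.0606
aa: (21 − 33)²/33 = 144/33 = 4.3636
The largest term is for Aa: 6.061.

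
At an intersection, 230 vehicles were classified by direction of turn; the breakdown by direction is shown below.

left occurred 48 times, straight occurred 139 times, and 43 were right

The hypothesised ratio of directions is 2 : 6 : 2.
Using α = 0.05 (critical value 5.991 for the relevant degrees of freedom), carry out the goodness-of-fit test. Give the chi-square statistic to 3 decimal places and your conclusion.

0.290; do not reject

Ratio total = 10. Expected counts: 230×2/10 = 46, 230×6/10 = 138, 230×2/10 = 46.
χ² = (48−46)²/46 + (139−138)²/138 + (43−46)²/46
   = 0.0870 + 0.0072 + 0.1957
Sum = 0.290
df = 2. Since 0.290 < 5.991, we do not reject H₀.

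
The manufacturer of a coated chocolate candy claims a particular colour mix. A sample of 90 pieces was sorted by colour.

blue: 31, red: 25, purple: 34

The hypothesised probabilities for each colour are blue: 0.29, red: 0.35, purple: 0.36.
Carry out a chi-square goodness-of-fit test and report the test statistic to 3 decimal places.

Expected counts E_i = n·p_i: 90×0.29 = 26.1, 90×0.35 = 31.5, 90×0.36 = 32.4.
blue: (31 − 26.1)²/26.1 = 24.01/26.1 = 0.9199
red: (25 − 31.5)²/31.5 = 42.25/31.5 = 1.3413
purple: (34 − 32.4)²/32.4 = 2.56/32.4 = 0.0790
Sum = 2.340

2.340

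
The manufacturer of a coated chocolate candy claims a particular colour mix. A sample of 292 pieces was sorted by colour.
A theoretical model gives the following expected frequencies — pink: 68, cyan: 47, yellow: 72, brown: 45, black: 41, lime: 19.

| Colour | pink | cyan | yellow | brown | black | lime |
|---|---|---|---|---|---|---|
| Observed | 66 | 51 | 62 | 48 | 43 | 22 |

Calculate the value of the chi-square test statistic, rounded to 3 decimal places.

χ² = (66−68)²/68 + (51−47)²/47 + (62−72)²/72 + (48−45)²/45 + (43−41)²/41 + (22−19)²/19
   = 0.0588 + 0.3404 + 1.3889 + 0.2000 + 0.0976 + 0.4737
Sum = 2.559

2.559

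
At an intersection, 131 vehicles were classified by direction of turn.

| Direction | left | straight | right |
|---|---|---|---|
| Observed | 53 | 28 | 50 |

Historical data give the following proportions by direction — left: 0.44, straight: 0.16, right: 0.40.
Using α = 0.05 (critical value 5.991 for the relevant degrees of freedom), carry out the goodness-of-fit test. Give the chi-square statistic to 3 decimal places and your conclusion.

Expected counts E_i = n·p_i: 131×0.44 = 57.64, 131×0.16 = 20.96, 131×0.40 = 52.4.
cat           O        E   (O−E)²/E
left         53    57.64     0.3735
straight     28    20.96     2.3646
right        50     52.4     0.1099
Sum = 2.848
df = 2. Since 2.848 < 5.991, we do not reject H₀.

2.848; do not reject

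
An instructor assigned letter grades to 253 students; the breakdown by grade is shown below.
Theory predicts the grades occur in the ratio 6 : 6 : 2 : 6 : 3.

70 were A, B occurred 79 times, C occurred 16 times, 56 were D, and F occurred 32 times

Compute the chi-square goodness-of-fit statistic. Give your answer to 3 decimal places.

5.985

Ratio total = 23. Expected counts: 253×6/23 = 66, 253×6/23 = 66, 253×2/23 = 22, 253×6/23 = 66, 253×3/23 = 33.
cat         O        E   (O−E)²/E
A          70       66     0.2424
B          79       66     2.5606
C          16       22     1.6364
D          56       66     1.5152
F          32       33     0.0303
Sum = 5.985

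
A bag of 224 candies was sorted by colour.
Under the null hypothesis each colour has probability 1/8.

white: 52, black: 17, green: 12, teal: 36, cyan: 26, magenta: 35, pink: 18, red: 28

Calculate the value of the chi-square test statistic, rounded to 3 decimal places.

Under H₀ each category has probability 1/8, so each expected count is 224/8 = 28.
white: (52 − 28)²/28 = 576/28 = 20.5714
black: (17 − 28)²/28 = 121/28 = 4.3214
green: (12 − 28)²/28 = 256/28 = 9.1429
teal: (36 − 28)²/28 = 64/28 = 2.2857
cyan: (26 − 28)²/28 = 4/28 = 0.1429
magenta: (35 − 28)²/28 = 49/28 = 1.7500
pink: (18 − 28)²/28 = 100/28 = 3.5714
red: (28 − 28)²/28 = 0/28 = 0.0000
Sum = 41.786

41.786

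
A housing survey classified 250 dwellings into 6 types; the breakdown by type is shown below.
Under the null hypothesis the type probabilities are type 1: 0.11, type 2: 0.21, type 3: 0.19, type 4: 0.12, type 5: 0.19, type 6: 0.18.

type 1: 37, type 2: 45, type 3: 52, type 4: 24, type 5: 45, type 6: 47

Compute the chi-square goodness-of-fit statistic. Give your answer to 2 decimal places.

Expected counts E_i = n·p_i: 250×0.11 = 27.5, 250×0.21 = 52.5, 250×0.19 = 47.5, 250×0.12 = 30, 250×0.19 = 47.5, 250×0.18 = 45.
cat         O        E   (O−E)²/E
type 1     37     27.5      3.282
type 2     45     52.5      1.071
type 3     52     47.5      0.426
type 4     24       30      1.200
type 5     45     47.5      0.132
type 6     47       45      0.089
Sum = 6.20

6.20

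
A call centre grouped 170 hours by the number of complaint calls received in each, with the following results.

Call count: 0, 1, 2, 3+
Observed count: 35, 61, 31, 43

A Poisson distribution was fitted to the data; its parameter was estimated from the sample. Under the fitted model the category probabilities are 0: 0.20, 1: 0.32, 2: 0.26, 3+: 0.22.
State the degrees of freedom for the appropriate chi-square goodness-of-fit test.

There are k = 4 categories and 1 parameter estimated from the data, so df = 4 − 1 − 1 = 2.

2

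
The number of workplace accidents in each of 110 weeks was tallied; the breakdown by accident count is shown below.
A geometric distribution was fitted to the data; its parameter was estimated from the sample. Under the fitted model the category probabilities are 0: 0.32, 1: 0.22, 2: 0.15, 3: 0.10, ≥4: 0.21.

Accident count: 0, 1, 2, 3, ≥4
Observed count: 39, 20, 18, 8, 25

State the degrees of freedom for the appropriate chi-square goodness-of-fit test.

3

There are k = 5 categories and 1 parameter estimated from the data, so df = 5 − 1 − 1 = 3.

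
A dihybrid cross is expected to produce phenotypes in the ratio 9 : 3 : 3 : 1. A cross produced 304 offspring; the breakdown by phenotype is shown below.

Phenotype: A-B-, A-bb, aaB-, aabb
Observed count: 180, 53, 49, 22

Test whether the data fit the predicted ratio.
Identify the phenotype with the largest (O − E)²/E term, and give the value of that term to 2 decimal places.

aaB-, 1.12

Ratio total = 16. Expected counts: 304×9/16 = 171, 304×3/16 = 57, 304×3/16 = 57, 304×1/16 = 19.
cat         O        E   (O−E)²/E
A-B-      180      171      0.474
A-bb       53       57      0.281
aaB-       49       57      1.123
aabb       22       19      0.474
The largest term is for aaB-: 1.12.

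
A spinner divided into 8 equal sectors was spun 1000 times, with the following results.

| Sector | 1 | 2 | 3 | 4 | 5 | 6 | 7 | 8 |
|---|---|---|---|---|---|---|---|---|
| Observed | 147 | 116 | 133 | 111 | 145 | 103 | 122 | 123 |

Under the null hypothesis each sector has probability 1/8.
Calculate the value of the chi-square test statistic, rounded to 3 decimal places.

Expected count for each of the 8 categories: 1000/8 = 125.
χ² = (147−125)²/125 + (116−125)²/125 + (133−125)²/125 + (111−125)²/125 + (145−125)²/125 + (103−125)²/125 + (122−125)²/125 + (123−125)²/125
   = 3.8720 + 0.6480 + 0.5120 + 1.5680 + 3.2000 + 3.8720 + 0.0720 + 0.0320
Sum = 13.776

13.776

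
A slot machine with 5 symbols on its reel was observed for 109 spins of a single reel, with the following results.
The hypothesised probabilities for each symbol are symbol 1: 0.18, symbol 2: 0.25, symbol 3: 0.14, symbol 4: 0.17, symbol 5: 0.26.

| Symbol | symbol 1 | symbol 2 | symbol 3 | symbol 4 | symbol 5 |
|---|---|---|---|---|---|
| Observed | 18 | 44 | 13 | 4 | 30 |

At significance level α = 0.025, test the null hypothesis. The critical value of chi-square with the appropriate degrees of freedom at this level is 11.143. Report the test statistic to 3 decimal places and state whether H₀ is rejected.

22.255; reject

Expected counts E_i = n·p_i: 109×0.18 = 19.62, 109×0.25 = 27.25, 109×0.14 = 15.26, 109×0.17 = 18.53, 109×0.26 = 28.34.
χ² = (18−19.62)²/19.62 + (44−27.25)²/27.25 + (13−15.26)²/15.26 + (4−18.53)²/18.53 + (30−28.34)²/28.34
   = 0.1338 + 10.2959 + 0.3347 + 11.3935 + 0.0972
Sum = 22.255
df = 4. Since 22.255 > 11.143, we reject H₀.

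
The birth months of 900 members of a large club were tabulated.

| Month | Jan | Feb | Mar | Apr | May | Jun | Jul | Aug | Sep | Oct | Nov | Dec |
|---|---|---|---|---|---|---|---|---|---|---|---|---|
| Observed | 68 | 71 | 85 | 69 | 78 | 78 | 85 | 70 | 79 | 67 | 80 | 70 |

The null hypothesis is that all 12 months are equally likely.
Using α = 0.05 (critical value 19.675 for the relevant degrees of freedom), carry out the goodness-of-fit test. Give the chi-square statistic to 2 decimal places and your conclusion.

Expected count for each of the 12 categories: 900/12 = 75.
χ² = (68−75)²/75 + (71−75)²/75 + (85−75)²/75 + (69−75)²/75 + (78−75)²/75 + (78−75)²/75 + (85−75)²/75 + (70−75)²/75 + (79−75)²/75 + (67−75)²/75 + (80−75)²/75 + (70−75)²/75
   = 0.653 + 0.213 + 1.333 + 0.480 + 0.120 + 0.120 + 1.333 + 0.333 + 0.213 + 0.853 + 0.333 + 0.333
Sum = 6.32
df = 11. Since 6.32 < 19.675, we do not reject H₀.

6.32; do not reject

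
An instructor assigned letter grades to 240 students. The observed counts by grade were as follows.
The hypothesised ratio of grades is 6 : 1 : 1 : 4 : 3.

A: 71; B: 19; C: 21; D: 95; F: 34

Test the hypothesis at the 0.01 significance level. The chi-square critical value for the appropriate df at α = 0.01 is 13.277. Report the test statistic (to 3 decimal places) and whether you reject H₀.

27.734; reject

Ratio total = 15. Expected counts: 240×6/15 = 96, 240×1/15 = 16, 240×1/15 = 16, 240×4/15 = 64, 240×3/15 = 48.
cat         O        E   (O−E)²/E
A          71       96     6.5104
B          19       16     0.5625
C          21       16     1.5625
D          95       64    15.0156
F          34       48     4.0833
Sum = 27.734
df = 4. Since 27.734 > 13.277, we reject H₀.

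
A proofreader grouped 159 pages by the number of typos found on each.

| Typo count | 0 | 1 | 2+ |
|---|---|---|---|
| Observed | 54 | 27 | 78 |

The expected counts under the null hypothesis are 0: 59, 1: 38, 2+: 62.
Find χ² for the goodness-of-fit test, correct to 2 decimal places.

χ² = (54−59)²/59 + (27−38)²/38 + (78−62)²/62
   = 0.424 + 3.184 + 4.129
Sum = 7.74

7.74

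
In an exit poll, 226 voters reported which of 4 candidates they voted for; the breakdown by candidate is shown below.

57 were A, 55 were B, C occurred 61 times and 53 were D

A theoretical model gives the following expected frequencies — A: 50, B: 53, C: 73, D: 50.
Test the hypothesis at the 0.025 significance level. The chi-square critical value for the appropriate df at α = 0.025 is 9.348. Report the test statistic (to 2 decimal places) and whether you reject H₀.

χ² = (57−50)²/50 + (55−53)²/53 + (61−73)²/73 + (53−50)²/50
   = 0.980 + 0.075 + 1.973 + 0.180
Sum = 3.21
df = 3. Since 3.21 < 9.348, we do not reject H₀.

3.21; do not reject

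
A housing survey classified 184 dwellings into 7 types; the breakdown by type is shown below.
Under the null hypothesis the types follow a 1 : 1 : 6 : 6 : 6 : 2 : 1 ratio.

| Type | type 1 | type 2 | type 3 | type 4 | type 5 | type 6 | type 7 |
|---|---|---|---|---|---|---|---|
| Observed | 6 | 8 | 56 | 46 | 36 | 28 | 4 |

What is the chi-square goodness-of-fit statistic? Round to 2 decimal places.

15.92

Ratio total = 23. Expected counts: 184×1/23 = 8, 184×1/23 = 8, 184×6/23 = 48, 184×6/23 = 48, 184×6/23 = 48, 184×2/23 = 16, 184×1/23 = 8.
χ² = (6−8)²/8 + (8−8)²/8 + (56−48)²/48 + (46−48)²/48 + (36−48)²/48 + (28−16)²/16 + (4−8)²/8
   = 0.500 + 0.000 + 1.333 + 0.083 + 3.000 + 9.000 + 2.000
Sum = 15.92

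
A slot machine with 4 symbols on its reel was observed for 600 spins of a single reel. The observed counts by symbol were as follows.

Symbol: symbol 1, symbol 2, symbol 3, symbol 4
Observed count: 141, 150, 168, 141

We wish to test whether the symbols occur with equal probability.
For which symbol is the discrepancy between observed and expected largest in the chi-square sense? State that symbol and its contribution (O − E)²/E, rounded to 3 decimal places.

symbol 3, 2.160

Expected count for each of the 4 categories: 600/4 = 150.
χ² = (141−150)²/150 + (150−150)²/150 + (168−150)²/150 + (141−150)²/150
   = 0.5400 + 0.0000 + 2.1600 + 0.5400
The largest term is for symbol 3: 2.160.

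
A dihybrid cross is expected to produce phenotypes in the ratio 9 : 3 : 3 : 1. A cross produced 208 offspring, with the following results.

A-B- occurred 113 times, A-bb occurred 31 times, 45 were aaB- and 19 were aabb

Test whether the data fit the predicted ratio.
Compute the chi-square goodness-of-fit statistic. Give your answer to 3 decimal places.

Ratio total = 16. Expected counts: 208×9/16 = 117, 208×3/16 = 39, 208×3/16 = 39, 208×1/16 = 13.
χ² = (113−117)²/117 + (31−39)²/39 + (45−39)²/39 + (19−13)²/13
   = 0.1368 + 1.6410 + 0.9231 + 2.7692
Sum = 5.470

5.470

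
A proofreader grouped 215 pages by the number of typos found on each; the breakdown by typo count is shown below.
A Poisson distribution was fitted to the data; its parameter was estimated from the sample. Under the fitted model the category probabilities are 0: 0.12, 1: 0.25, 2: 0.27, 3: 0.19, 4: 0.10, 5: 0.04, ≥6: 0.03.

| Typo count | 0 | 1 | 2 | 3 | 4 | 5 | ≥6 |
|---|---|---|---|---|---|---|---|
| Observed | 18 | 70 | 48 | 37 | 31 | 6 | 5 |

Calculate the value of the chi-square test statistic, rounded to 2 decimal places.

14.68

Expected counts E_i = n·p_i: 215×0.12 = 25.8, 215×0.25 = 53.75, 215×0.27 = 58.05, 215×0.19 = 40.85, 215×0.10 = 21.5, 215×0.04 = 8.6, 215×0.03 = 6.45.
0: (18 − 25.8)²/25.8 = 60.84/25.8 = 2.358
1: (70 − 53.75)²/53.75 = 264.0625/53.75 = 4.913
2: (48 − 58.05)²/58.05 = 101.0025/58.05 = 1.740
3: (37 − 40.85)²/40.85 = 14.8225/40.85 = 0.363
4: (31 − 21.5)²/21.5 = 90.25/21.5 = 4.198
5: (6 − 8.6)²/8.6 = 6.76/8.6 = 0.786
≥6: (5 − 6.45)²/6.45 = 2.1025/6.45 = 0.326
Sum = 14.68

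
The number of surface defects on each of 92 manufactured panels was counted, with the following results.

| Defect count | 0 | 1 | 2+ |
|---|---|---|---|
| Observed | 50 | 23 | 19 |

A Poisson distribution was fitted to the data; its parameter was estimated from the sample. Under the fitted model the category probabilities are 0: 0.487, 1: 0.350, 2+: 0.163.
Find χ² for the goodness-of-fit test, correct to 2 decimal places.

4.30

Expected counts E_i = n·p_i: 92×0.487 = 44.804, 92×0.350 = 32.2, 92×0.163 = 14.996.
cat         O        E   (O−E)²/E
0          50   44.804      0.603
1          23     32.2      2.629
2+         19   14.996      1.069
Sum = 4.30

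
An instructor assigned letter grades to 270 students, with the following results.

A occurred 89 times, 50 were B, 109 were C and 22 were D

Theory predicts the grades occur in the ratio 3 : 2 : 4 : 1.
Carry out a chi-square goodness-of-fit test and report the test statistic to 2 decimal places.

Ratio total = 10. Expected counts: 270×3/10 = 81, 270×2/10 = 54, 270×4/10 = 108, 270×1/10 = 27.
χ² = (89−81)²/81 + (50−54)²/54 + (109−108)²/108 + (22−27)²/27
   = 0.790 + 0.296 + 0.009 + 0.926
Sum = 2.02

2.02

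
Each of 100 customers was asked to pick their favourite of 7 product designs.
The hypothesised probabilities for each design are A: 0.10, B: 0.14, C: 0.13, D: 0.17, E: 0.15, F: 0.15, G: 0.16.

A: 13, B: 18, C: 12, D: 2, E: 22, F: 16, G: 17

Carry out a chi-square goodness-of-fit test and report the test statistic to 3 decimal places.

18.751

Expected counts E_i = n·p_i: 100×0.10 = 10, 100×0.14 = 14, 100×0.13 = 13, 100×0.17 = 17, 100×0.15 = 15, 100×0.15 = 15, 100×0.16 = 16.
A: (13 − 10)²/10 = 9/10 = 0.9000
B: (18 − 14)²/14 = 16/14 = 1.1429
C: (12 − 13)²/13 = 1/13 = 0.0769
D: (2 − 17)²/17 = 225/17 = 13.2353
E: (22 − 15)²/15 = 49/15 = 3.2667
F: (16 − 15)²/15 = 1/15 = 0.0667
G: (17 − 16)²/16 = 1/16 = 0.0625
Sum = 18.751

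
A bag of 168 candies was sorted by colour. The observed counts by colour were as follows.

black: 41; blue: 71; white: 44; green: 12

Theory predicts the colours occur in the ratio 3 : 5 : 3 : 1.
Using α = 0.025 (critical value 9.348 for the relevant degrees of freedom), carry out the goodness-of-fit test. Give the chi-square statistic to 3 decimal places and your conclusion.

0.419; do not reject

Ratio total = 12. Expected counts: 168×3/12 = 42, 168×5/12 = 70, 168×3/12 = 42, 168×1/12 = 14.
cat         O        E   (O−E)²/E
black      41       42     0.0238
blue       71       70     0.0143
white      44       42     0.0952
green      12       14     0.2857
Sum = 0.419
df = 3. Since 0.419 < 9.348, we do not reject H₀.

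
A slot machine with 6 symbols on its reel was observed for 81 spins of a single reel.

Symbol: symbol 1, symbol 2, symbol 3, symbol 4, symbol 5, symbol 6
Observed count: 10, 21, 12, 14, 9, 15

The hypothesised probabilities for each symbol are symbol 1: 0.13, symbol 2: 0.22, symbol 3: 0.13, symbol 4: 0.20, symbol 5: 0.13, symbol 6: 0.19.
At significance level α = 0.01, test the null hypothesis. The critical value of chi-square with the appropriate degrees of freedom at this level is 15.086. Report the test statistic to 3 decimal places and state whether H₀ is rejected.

Expected counts E_i = n·p_i: 81×0.13 = 10.53, 81×0.22 = 17.82, 81×0.13 = 10.53, 81×0.20 = 16.2, 81×0.13 = 10.53, 81×0.19 = 15.39.
χ² = (10−10.53)²/10.53 + (21−17.82)²/17.82 + (12−10.53)²/10.53 + (14−16.2)²/16.2 + (9−10.53)²/10.53 + (15−15.39)²/15.39
   = 0.0267 + 0.5675 + 0.2052 + 0.2988 + 0.2223 + 0.0099
Sum = 1.330
df = 5. Since 1.330 < 15.086, we do not reject H₀.

1.330; do not reject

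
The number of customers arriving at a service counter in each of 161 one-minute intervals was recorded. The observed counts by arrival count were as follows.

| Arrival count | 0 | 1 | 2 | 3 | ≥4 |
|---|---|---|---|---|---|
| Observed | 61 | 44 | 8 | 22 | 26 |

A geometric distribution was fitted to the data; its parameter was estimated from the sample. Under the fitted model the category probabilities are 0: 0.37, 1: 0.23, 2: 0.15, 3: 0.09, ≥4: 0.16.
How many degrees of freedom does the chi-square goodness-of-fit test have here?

There are k = 5 categories and 1 parameter estimated from the data, so df = 5 − 1 − 1 = 3.

3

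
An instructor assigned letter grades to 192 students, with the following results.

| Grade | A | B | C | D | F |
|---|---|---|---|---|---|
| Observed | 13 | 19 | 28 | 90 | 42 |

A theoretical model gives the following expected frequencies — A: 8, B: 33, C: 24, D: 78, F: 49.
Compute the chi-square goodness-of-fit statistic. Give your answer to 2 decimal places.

A: (13 − 8)²/8 = 25/8 = 3.125
B: (19 − 33)²/33 = 196/33 = 5.939
C: (28 − 24)²/24 = 16/24 = 0.667
D: (90 − 78)²/78 = 144/78 = 1.846
F: (42 − 49)²/49 = 49/49 = 1.000
Sum = 12.58

12.58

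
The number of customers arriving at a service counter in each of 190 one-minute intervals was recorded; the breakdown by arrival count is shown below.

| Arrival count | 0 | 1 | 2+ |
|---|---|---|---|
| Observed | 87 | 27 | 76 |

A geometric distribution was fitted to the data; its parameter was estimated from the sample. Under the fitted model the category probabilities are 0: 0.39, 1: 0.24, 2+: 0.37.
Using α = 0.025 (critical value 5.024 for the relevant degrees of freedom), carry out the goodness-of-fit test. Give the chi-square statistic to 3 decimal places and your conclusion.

10.295; reject

Expected counts E_i = n·p_i: 190×0.39 = 74.1, 190×0.24 = 45.6, 190×0.37 = 70.3.
cat         O        E   (O−E)²/E
0          87     74.1     2.2457
1          27     45.6     7.5868
2+         76     70.3     0.4622
Sum = 10.295
df = 1. Since 10.295 > 5.024, we reject H₀.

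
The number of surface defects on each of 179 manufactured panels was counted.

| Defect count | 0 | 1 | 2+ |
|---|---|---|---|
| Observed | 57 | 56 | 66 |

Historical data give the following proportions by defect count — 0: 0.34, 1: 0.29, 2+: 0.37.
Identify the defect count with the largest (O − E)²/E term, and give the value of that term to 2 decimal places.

Expected counts E_i = n·p_i: 179×0.34 = 60.86, 179×0.29 = 51.91, 179×0.37 = 66.23.
0: (57 − 60.86)²/60.86 = 14.8996/60.86 = 0.245
1: (56 − 51.91)²/51.91 = 16.7281/51.91 = 0.322
2+: (66 − 66.23)²/66.23 = 0.0529/66.23 = 0.001
The largest term is for 1: 0.32.

1, 0.32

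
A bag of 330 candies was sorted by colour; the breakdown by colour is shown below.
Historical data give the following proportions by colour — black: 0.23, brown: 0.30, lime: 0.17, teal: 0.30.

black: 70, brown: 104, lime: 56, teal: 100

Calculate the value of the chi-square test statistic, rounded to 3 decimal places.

0.721

Expected counts E_i = n·p_i: 330×0.23 = 75.9, 330×0.30 = 99, 330×0.17 = 56.1, 330×0.30 = 99.
cat         O        E   (O−E)²/E
black      70     75.9     0.4586
brown     104       99     0.2525
lime       56     56.1     0.0002
teal      100       99     0.0101
Sum = 0.721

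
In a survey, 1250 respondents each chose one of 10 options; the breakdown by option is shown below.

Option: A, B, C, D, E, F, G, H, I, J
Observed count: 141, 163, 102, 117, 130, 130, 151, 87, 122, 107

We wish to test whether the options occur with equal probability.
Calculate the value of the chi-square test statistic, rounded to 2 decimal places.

Under H₀ each category has probability 1/10, so each expected count is 1250/10 = 125.
cat         O        E   (O−E)²/E
A         141      125      2.048
B         163      125     11.552
C         102      125      4.232
D         117      125      0.512
E         130      125      0.200
F         130      125      0.200
G         151      125      5.408
H          87      125     11.552
I         122      125      0.072
J         107      125      2.592
Sum = 38.37

38.37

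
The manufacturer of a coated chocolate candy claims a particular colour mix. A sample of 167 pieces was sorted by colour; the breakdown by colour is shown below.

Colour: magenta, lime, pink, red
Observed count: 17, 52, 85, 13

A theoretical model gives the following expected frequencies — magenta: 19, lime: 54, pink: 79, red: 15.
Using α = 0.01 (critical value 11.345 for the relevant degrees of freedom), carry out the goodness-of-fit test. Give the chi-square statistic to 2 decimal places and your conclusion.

magenta: (17 − 19)²/19 = 4/19 = 0.211
lime: (52 − 54)²/54 = 4/54 = 0.074
pink: (85 − 79)²/79 = 36/79 = 0.456
red: (13 − 15)²/15 = 4/15 = 0.267
Sum = 1.01
df = 3. Since 1.01 < 11.345, we do not reject H₀.

1.01; do not reject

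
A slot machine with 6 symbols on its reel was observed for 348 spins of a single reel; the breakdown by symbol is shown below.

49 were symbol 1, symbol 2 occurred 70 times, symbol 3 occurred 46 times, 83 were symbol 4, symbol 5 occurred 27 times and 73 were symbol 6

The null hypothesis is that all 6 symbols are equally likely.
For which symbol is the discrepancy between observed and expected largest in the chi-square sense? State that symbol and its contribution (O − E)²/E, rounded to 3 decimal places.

Expected count for each of the 6 categories: 348/6 = 58.
symbol 1: (49 − 58)²/58 = 81/58 = 1.3966
symbol 2: (70 − 58)²/58 = 144/58 = 2.4828
symbol 3: (46 − 58)²/58 = 144/58 = 2.4828
symbol 4: (83 − 58)²/58 = 625/58 = 10.7759
symbol 5: (27 − 58)²/58 = 961/58 = 16.5690
symbol 6: (73 − 58)²/58 = 225/58 = 3.8793
The largest term is for symbol 5: 16.569.

symbol 5, 16.569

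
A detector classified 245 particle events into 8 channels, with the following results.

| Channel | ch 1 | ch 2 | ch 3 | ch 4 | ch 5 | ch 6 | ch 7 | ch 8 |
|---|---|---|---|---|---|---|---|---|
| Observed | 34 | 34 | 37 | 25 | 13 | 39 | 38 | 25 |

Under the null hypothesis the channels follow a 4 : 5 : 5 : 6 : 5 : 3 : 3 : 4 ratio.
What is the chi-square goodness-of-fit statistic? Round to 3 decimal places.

Ratio total = 35. Expected counts: 245×4/35 = 28, 245×5/35 = 35, 245×5/35 = 35, 245×6/35 = 42, 245×5/35 = 35, 245×3/35 = 21, 245×3/35 = 21, 245×4/35 = 28.
cat         O        E   (O−E)²/E
ch 1       34       28     1.2857
ch 2       34       35     0.0286
ch 3       37       35     0.1143
ch 4       25       42     6.8810
ch 5       13       35    13.8286
ch 6       39       21    15.4286
ch 7       38       21    13.7619
ch 8       25       28     0.3214
Sum = 51.650

51.650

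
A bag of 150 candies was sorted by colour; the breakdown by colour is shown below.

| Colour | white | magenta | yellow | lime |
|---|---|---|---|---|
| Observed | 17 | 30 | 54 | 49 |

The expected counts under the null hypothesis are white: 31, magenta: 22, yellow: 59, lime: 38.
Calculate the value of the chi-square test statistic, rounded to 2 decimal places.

white: (17 − 31)²/31 = 196/31 = 6.323
magenta: (30 − 22)²/22 = 64/22 = 2.909
yellow: (54 − 59)²/59 = 25/59 = 0.424
lime: (49 − 38)²/38 = 121/38 = 3.184
Sum = 12.84

12.84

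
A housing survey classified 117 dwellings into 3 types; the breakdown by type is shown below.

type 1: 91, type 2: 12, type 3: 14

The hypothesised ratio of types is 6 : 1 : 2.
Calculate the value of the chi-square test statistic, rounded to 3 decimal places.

Ratio total = 9. Expected counts: 117×6/9 = 78, 117×1/9 = 13, 117×2/9 = 26.
cat         O        E   (O−E)²/E
type 1     91       78     2.1667
type 2     12       13     0.0769
type 3     14       26     5.5385
Sum = 7.782

7.782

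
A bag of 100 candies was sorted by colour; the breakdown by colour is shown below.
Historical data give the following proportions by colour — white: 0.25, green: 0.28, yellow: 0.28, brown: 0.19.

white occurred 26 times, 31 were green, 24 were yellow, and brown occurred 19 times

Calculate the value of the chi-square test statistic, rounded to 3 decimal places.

Expected counts E_i = n·p_i: 100×0.25 = 25, 100×0.28 = 28, 100×0.28 = 28, 100×0.19 = 19.
white: (26 − 25)²/25 = 1/25 = 0.0400
green: (31 − 28)²/28 = 9/28 = 0.3214
yellow: (24 − 28)²/28 = 16/28 = 0.5714
brown: (19 − 19)²/19 = 0/19 = 0.0000
Sum = 0.933

0.933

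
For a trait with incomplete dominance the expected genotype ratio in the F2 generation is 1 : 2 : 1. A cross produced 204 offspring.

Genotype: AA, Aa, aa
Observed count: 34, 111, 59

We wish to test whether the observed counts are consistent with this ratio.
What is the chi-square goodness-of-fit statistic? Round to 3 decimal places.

Ratio total = 4. Expected counts: 204×1/4 = 51, 204×2/4 = 102, 204×1/4 = 51.
cat         O        E   (O−E)²/E
AA         34       51     5.6667
Aa        111      102     0.7941
aa         59       51     1.2549
Sum = 7.716

7.716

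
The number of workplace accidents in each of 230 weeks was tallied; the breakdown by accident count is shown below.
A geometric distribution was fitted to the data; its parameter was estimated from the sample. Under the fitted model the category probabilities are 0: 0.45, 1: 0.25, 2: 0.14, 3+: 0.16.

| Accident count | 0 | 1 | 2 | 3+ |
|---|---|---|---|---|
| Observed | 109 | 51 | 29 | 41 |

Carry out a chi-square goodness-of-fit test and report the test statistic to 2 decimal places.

Expected counts E_i = n·p_i: 230×0.45 = 103.5, 230×0.25 = 57.5, 230×0.14 = 32.2, 230×0.16 = 36.8.
cat         O        E   (O−E)²/E
0         109    103.5      0.292
1          51     57.5      0.735
2          29     32.2      0.318
3+         41     36.8      0.479
Sum = 1.82

1.82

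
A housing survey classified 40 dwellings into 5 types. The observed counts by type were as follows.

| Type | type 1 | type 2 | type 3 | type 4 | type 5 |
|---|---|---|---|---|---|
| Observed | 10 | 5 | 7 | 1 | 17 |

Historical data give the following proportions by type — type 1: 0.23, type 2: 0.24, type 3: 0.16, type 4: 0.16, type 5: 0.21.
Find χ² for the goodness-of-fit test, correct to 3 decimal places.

15.691

Expected counts E_i = n·p_i: 40×0.23 = 9.2, 40×0.24 = 9.6, 40×0.16 = 6.4, 40×0.16 = 6.4, 40×0.21 = 8.4.
cat         O        E   (O−E)²/E
type 1     10      9.2     0.0696
type 2      5      9.6     2.2042
type 3      7      6.4     0.0563
type 4      1      6.4     4.5563
type 5     17      8.4     8.8048
Sum = 15.691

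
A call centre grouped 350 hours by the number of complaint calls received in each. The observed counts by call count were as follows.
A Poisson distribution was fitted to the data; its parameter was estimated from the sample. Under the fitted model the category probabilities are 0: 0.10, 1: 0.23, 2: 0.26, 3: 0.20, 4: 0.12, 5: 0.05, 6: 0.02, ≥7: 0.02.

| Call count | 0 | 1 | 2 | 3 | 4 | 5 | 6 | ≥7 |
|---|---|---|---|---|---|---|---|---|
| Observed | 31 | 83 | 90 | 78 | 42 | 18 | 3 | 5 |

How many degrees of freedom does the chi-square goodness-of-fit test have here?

6

There are k = 8 categories and 1 parameter estimated from the data, so df = 8 − 1 − 1 = 6.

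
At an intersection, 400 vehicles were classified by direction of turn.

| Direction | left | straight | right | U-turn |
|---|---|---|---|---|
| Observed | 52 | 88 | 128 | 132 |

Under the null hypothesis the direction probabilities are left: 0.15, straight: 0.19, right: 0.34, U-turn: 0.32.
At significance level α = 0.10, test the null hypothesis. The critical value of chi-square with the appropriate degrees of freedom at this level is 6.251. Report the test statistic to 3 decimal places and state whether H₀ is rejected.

3.557; do not reject

Expected counts E_i = n·p_i: 400×0.15 = 60, 400×0.19 = 76, 400×0.34 = 136, 400×0.32 = 128.
cat           O        E   (O−E)²/E
left         52       60     1.0667
straight     88       76     1.8947
right       128      136     0.4706
U-turn      132      128     0.1250
Sum = 3.557
df = 3. Since 3.557 < 6.251, we do not reject H₀.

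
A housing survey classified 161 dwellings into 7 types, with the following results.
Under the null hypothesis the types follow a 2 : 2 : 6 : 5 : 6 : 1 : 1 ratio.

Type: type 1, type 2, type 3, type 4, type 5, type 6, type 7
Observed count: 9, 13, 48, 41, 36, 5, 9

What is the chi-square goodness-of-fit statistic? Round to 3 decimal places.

Ratio total = 23. Expected counts: 161×2/23 = 14, 161×2/23 = 14, 161×6/23 = 42, 161×5/23 = 35, 161×6/23 = 42, 161×1/23 = 7, 161×1/23 = 7.
χ² = (9−14)²/14 + (13−14)²/14 + (48−42)²/42 + (41−35)²/35 + (36−42)²/42 + (5−7)²/7 + (9−7)²/7
   = 1.7857 + 0.0714 + 0.8571 + 1.0286 + 0.8571 + 0.5714 + 0.5714
Sum = 5.743

5.743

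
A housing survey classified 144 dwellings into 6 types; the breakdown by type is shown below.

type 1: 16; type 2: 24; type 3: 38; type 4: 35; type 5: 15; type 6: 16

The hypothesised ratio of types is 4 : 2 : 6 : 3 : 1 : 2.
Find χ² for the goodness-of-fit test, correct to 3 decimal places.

25.250

Ratio total = 18. Expected counts: 144×4/18 = 32, 144×2/18 = 16, 144×6/18 = 48, 144×3/18 = 24, 144×1/18 = 8, 144×2/18 = 16.
cat         O        E   (O−E)²/E
type 1     16       32     8.0000
type 2     24       16     4.0000
type 3     38       48     2.0833
type 4     35       24     5.0417
type 5     15        8     6.1250
type 6     16       16     0.0000
Sum = 25.250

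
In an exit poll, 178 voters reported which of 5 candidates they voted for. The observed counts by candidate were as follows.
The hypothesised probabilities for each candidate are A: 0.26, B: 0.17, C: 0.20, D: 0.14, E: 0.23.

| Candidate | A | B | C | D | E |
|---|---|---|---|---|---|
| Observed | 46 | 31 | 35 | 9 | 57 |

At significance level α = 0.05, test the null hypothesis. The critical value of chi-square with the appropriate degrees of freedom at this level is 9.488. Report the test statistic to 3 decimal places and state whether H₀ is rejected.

Expected counts E_i = n·p_i: 178×0.26 = 46.28, 178×0.17 = 30.26, 178×0.20 = 35.6, 178×0.14 = 24.92, 178×0.23 = 40.94.
A: (46 − 46.28)²/46.28 = 0.0784/46.28 = 0.0017
B: (31 − 30.26)²/30.26 = 0.5476/30.26 = 0.0181
C: (35 − 35.6)²/35.6 = 0.36/35.6 = 0.0101
D: (9 − 24.92)²/24.92 = 253.4464/24.92 = 10.1704
E: (57 − 40.94)²/40.94 = 257.9236/40.94 = 6.3000
Sum = 16.500
df = 4. Since 16.500 > 9.488, we reject H₀.

16.500; reject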